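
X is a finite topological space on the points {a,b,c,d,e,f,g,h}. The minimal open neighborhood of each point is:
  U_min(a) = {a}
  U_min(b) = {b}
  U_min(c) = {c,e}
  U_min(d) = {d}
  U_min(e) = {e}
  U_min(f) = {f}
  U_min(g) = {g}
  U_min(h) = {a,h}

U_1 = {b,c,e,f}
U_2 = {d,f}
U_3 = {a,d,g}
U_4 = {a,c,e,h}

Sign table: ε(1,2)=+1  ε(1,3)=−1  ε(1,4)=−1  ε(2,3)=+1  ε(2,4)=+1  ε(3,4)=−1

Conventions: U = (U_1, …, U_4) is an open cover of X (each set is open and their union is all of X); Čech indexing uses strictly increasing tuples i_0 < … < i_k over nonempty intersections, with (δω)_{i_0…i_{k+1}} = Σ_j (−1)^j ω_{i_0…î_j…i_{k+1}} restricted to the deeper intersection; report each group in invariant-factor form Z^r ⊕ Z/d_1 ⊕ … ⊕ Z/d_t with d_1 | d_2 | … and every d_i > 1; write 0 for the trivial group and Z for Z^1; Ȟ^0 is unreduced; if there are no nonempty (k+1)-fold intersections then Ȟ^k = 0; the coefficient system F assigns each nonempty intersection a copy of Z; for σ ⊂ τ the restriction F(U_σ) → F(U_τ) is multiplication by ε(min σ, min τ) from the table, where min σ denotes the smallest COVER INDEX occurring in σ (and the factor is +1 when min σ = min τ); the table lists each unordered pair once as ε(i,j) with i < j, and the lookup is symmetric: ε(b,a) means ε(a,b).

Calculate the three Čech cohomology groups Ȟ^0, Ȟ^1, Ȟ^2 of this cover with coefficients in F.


intersection data:
  U12={f} U14={c,e} U23={d} U34={a}
C dims 4,4; δ0: rk 3, SNF 1^3
Ȟ^0 = (4 − 3) − 0 = 1, so Ȟ^0 ≅ Z
Ȟ^1 = (4 − 0) − 3 = 1, so Ȟ^1 ≅ Z
Ȟ^2 = (0 − 0) − 0 = 0, so Ȟ^2 ≅ 0

Ȟ^0 = Z,  Ȟ^1 = Z,  Ȟ^2 = 0


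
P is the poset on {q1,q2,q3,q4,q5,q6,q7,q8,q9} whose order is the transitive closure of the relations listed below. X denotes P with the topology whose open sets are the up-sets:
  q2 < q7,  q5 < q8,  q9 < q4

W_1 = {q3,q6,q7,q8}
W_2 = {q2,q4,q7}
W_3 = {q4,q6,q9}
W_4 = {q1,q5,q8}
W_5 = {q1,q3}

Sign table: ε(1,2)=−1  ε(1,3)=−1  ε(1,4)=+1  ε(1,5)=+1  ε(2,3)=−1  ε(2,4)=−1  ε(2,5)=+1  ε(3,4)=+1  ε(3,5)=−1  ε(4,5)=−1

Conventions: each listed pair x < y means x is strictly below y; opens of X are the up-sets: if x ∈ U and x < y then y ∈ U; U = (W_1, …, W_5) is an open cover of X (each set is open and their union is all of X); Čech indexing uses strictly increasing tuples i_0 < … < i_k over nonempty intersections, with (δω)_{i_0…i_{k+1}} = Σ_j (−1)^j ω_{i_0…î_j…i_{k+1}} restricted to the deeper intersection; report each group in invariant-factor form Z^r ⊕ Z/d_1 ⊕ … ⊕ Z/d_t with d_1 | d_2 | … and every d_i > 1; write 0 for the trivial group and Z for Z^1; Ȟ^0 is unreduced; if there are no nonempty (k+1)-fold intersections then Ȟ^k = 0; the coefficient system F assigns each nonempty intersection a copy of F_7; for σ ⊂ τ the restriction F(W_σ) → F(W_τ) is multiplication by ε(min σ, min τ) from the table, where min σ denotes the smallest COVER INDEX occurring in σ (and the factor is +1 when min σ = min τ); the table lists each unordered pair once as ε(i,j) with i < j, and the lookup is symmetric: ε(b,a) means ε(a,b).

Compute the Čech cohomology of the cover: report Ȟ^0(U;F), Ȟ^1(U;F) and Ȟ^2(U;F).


nerve of the cover:
  W12={q7} W13={q6} W14={q8} W15={q3} W23={q4} W45={q1}
C dims 5,6; δ0: rk_F7 5
Ȟ^0 = (5 − 5) − 0 = 0, so Ȟ^0 ≅ 0
Ȟ^1 = (6 − 0) − 5 = 1, so Ȟ^1 ≅ Z/7
Ȟ^2 = (0 − 0) − 0 = 0, so Ȟ^2 ≅ 0

Ȟ^0(U;F) ≅ 0; Ȟ^1(U;F) ≅ Z/7; Ȟ^2(U;F) ≅ 0


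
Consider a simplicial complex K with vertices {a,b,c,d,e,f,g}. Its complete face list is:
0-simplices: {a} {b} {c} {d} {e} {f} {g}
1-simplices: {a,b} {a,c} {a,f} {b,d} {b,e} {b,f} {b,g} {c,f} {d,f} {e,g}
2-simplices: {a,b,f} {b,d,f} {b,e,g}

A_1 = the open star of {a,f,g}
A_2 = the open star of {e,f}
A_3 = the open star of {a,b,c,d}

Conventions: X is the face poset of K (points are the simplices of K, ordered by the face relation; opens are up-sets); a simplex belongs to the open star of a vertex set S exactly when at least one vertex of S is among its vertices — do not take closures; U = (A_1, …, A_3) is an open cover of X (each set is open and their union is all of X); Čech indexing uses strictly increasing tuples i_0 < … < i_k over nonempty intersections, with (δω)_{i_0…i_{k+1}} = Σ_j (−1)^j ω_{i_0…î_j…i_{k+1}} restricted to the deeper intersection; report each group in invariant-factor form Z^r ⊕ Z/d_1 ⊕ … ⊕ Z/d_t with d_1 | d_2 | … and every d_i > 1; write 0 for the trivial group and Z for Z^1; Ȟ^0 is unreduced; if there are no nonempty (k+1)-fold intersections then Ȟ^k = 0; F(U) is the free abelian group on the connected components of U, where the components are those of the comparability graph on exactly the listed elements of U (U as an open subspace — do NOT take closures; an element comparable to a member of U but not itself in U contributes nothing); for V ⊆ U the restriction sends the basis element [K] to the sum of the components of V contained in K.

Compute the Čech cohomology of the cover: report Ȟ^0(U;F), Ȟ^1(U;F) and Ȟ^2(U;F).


Ȟ^0 = Z, Ȟ^1 = Z and Ȟ^2 = 0

nonempty intersections:
  A1={{a},{f},{g},{a,b},{a,c},{a,f},{b,f},{b,g},{c,f},{d,f},{e,g},{a,b,f},{b,d,f},{b,e,g}} A2={{e},{f},{a,f},{b,e},{b,f},{c,f},{d,f},{e,g},{a,b,f},{b,d,f},{b,e,g}} A3={{a},{b},{c},{d},{a,b},{a,c},{a,f},{b,d},{b,e},{b,f},{b,g},{c,f},{d,f},{a,b,f},{b,d,f},{b,e,g}}
  A12={{f},{a,f},{b,f},{c,f},{d,f},{e,g},{a,b,f},{b,d,f},{b,e,g}} A13={{a},{a,b},{a,c},{a,f},{b,f},{b,g},{c,f},{d,f},{a,b,f},{b,d,f},{b,e,g}} A23={{a,f},{b,e},{b,f},{c,f},{d,f},{a,b,f},{b,d,f},{b,e,g}}
  A123={{a,f},{b,f},{c,f},{d,f},{a,b,f},{b,d,f},{b,e,g}}
components per intersection:
  A1: {{a},{f},{a,b},{a,c},{a,f},{b,f},{c,f},{d,f},{a,b,f},{b,d,f}} {{g},{b,g},{e,g},{b,e,g}}
  A2: {{e},{b,e},{e,g},{b,e,g}} {{f},{a,f},{b,f},{c,f},{d,f},{a,b,f},{b,d,f}}
  A3: {{a},{b},{c},{d},{a,b},{a,c},{a,f},{b,d},{b,e},{b,f},{b,g},{c,f},{d,f},{a,b,f},{b,d,f},{b,e,g}}
  A12: {{f},{a,f},{b,f},{c,f},{d,f},{a,b,f},{b,d,f}} {{e,g},{b,e,g}}
  A13: {{a},{a,b},{a,c},{a,f},{b,f},{d,f},{a,b,f},{b,d,f}} {{b,g},{b,e,g}} {{c,f}}
  A23: {{a,f},{b,f},{d,f},{a,b,f},{b,d,f}} {{b,e},{b,e,g}} {{c,f}}
  A123: {{a,f},{b,f},{d,f},{a,b,f},{b,d,f}} {{c,f}} {{b,e,g}}
C dims 5,8,3; δ0: rk 4, SNF 1^4; δ1: rk 3, SNF 1^3
Ȟ^0: (5−4)−0=1 ⇒ Z
Ȟ^1: (8−3)−4=1 ⇒ Z
Ȟ^2: (3−0)−3=0 ⇒ 0


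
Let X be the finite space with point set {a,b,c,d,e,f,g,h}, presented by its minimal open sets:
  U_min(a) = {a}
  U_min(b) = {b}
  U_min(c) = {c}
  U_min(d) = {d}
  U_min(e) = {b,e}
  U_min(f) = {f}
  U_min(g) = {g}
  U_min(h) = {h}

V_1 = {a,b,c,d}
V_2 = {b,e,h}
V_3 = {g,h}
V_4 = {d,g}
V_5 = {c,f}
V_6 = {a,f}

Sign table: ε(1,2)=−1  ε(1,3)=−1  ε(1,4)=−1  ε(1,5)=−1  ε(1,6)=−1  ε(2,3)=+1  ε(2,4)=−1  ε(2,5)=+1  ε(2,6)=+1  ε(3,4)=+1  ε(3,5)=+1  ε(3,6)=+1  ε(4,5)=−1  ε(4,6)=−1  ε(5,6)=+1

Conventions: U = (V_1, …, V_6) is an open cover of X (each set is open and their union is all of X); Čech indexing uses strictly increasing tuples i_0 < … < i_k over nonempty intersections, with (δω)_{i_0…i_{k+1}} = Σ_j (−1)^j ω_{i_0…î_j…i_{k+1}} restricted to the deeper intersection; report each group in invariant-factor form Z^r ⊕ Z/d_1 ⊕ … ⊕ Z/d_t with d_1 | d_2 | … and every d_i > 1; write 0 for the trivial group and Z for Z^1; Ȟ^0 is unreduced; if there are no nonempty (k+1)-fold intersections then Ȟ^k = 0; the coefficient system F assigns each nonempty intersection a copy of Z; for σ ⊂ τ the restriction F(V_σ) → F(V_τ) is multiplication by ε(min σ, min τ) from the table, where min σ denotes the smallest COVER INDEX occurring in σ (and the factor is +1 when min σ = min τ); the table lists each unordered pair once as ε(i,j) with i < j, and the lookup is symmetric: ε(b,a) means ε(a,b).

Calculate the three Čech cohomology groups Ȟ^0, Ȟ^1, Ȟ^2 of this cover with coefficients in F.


cover nerve:
  V12={b} V14={d} V15={c} V16={a} V23={h} V34={g} V56={f}
C dims 6,7; δ0: rk 5, SNF 1^5
Ȟ^0: (6−5)−0=1 ⇒ Z
Ȟ^1: (7−0)−5=2 ⇒ Z^2
Ȟ^2: (0−0)−0=0 ⇒ 0

Ȟ^0 = Z, Ȟ^1 = Z^2, Ȟ^2 = 0


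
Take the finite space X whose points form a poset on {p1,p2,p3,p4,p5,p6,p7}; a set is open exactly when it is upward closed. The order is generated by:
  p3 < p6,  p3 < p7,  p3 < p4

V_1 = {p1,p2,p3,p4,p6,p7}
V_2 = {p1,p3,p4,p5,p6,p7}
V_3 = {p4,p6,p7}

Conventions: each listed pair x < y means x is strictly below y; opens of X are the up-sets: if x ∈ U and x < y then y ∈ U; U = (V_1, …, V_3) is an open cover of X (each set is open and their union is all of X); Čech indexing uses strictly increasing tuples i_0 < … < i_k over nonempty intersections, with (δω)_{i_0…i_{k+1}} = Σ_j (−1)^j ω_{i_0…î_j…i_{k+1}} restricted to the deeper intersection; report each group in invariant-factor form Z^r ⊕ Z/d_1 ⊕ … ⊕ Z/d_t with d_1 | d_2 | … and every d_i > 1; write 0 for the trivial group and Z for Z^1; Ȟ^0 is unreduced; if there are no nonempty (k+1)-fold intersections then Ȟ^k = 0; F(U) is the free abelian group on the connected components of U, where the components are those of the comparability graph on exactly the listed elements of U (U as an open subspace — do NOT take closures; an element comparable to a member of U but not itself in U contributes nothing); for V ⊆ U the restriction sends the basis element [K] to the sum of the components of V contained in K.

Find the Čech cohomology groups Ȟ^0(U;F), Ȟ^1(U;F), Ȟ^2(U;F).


cover nerve:
  V12={p1,p3,p4,p6,p7} V13={p4,p6,p7} V23={p4,p6,p7}
  V123={p4,p6,p7}
components per intersection:
  V1: {p1} {p2} {p3,p4,p6,p7}
  V2: {p1} {p3,p4,p6,p7} {p5}
  V3: {p4} {p6} {p7}
  V12: {p1} {p3,p4,p6,p7}
  V13: {p4} {p6} {p7}
  V23: {p4} {p6} {p7}
  V123: {p4} {p6} {p7}
C dims 9,8,3; δ0: rk 5, SNF 1^5; δ1: rk 3, SNF 1^3
Ȟ^0: (9−5)−0=4 ⇒ Z^4
Ȟ^1: (8−3)−5=0 ⇒ 0
Ȟ^2: (3−0)−3=0 ⇒ 0

Ȟ^0 = Z^4; Ȟ^1 = 0; Ȟ^2 = 0


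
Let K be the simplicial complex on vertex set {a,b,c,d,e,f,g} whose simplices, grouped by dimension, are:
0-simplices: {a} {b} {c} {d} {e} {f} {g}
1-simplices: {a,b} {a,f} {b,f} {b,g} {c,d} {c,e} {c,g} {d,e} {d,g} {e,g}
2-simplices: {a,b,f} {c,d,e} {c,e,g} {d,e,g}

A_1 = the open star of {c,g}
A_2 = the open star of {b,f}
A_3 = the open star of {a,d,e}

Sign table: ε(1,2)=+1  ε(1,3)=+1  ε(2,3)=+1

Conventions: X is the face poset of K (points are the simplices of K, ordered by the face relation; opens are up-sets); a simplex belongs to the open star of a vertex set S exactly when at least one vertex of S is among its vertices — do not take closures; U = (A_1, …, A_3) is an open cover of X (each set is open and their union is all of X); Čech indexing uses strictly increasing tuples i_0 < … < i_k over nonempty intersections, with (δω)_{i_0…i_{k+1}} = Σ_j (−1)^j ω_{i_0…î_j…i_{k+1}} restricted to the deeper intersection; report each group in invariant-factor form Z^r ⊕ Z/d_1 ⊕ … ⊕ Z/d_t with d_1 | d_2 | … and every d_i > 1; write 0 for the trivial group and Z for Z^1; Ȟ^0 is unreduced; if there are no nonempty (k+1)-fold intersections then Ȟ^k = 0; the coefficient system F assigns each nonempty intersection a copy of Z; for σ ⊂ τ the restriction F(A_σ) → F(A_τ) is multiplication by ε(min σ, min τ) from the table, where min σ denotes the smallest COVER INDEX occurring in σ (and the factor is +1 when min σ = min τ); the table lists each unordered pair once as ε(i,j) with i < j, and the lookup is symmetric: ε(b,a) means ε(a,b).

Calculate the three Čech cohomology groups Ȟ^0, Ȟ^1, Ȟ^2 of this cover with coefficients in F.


Ȟ^0 ≅ Z, Ȟ^1 ≅ Z, Ȟ^2 ≅ 0

nonempty overlaps:
  A1={{c},{g},{b,g},{c,d},{c,e},{c,g},{d,g},{e,g},{c,d,e},{c,e,g},{d,e,g}} A2={{b},{f},{a,b},{a,f},{b,f},{b,g},{a,b,f}} A3={{a},{d},{e},{a,b},{a,f},{c,d},{c,e},{d,e},{d,g},{e,g},{a,b,f},{c,d,e},{c,e,g},{d,e,g}}
  A12={{b,g}} A13={{c,d},{c,e},{d,g},{e,g},{c,d,e},{c,e,g},{d,e,g}} A23={{a,b},{a,f},{a,b,f}}
C dims 3,3; δ0: rk 2, SNF 1^2
degree 0: 3−2−0 = 1 → Ȟ^0 ≅ Z
degree 1: 3−0−2 = 1 → Ȟ^1 ≅ Z
degree 2: 0−0−0 = 0 → Ȟ^2 ≅ 0


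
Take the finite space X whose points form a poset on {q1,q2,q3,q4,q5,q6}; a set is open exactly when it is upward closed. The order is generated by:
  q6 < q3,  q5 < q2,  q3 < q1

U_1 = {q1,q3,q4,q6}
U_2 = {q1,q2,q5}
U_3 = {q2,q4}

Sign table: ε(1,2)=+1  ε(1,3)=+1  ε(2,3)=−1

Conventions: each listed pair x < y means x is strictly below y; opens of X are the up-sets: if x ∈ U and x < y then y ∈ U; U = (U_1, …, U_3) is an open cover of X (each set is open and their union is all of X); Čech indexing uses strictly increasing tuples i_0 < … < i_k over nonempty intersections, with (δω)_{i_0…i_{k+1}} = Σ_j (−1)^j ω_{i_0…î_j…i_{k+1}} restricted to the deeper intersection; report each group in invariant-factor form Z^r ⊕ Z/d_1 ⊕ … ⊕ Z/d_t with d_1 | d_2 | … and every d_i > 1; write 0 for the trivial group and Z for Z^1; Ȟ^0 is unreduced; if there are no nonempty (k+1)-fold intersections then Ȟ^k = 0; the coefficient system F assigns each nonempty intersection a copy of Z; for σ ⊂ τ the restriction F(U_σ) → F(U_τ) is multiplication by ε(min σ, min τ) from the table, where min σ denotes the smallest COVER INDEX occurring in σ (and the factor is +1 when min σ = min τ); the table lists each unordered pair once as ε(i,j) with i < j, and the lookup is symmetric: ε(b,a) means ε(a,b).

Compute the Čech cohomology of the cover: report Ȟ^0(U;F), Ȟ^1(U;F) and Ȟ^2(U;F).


nonempty overlaps:
  U12={q1} U13={q4} U23={q2}
C dims 3,3; δ0: rk 3, SNF 1^2·2
degree 0: 3−3−0 = 0 → Ȟ^0 ≅ 0
degree 1: 3−0−3 = 0 plus torsion [2] → Ȟ^1 ≅ Z/2
degree 2: 0−0−0 = 0 → Ȟ^2 ≅ 0

Ȟ^0 ≅ 0,  Ȟ^1 ≅ Z/2,  Ȟ^2 ≅ 0


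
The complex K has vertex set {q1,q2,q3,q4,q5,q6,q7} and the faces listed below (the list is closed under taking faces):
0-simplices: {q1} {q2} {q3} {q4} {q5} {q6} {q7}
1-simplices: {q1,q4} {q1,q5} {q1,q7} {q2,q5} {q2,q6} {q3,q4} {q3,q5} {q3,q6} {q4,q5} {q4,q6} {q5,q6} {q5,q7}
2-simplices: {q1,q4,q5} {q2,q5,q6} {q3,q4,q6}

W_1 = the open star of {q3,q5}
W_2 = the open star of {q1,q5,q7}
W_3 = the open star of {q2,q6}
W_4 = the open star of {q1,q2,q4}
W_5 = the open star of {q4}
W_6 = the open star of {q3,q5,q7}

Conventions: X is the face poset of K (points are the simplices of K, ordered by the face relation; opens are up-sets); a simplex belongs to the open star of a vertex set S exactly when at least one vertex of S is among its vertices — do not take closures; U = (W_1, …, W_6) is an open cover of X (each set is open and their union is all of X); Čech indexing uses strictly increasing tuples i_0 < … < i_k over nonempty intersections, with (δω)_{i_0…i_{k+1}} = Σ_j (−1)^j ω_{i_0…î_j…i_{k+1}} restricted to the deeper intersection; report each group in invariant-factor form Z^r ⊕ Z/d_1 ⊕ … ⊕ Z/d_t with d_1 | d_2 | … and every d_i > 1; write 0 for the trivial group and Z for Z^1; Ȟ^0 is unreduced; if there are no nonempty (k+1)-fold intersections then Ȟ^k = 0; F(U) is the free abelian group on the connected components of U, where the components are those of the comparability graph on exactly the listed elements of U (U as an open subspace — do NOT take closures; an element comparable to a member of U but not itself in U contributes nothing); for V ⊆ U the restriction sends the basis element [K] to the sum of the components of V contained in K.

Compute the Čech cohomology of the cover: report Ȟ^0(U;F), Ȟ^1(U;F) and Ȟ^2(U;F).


Ȟ^0 = Z, Ȟ^1 = Z^2, Ȟ^2 = 0

nerve simplices:
  W1={{q3},{q5},{q1,q5},{q2,q5},{q3,q4},{q3,q5},{q3,q6},{q4,q5},{q5,q6},{q5,q7},{q1,q4,q5},{q2,q5,q6},{q3,q4,q6}} W2={{q1},{q5},{q7},{q1,q4},{q1,q5},{q1,q7},{q2,q5},{q3,q5},{q4,q5},{q5,q6},{q5,q7},{q1,q4,q5},{q2,q5,q6}} W3={{q2},{q6},{q2,q5},{q2,q6},{q3,q6},{q4,q6},{q5,q6},{q2,q5,q6},{q3,q4,q6}} W4={{q1},{q2},{q4},{q1,q4},{q1,q5},{q1,q7},{q2,q5},{q2,q6},{q3,q4},{q4,q5},{q4,q6},{q1,q4,q5},{q2,q5,q6},{q3,q4,q6}} W5={{q4},{q1,q4},{q3,q4},{q4,q5},{q4,q6},{q1,q4,q5},{q3,q4,q6}} W6={{q3},{q5},{q7},{q1,q5},{q1,q7},{q2,q5},{q3,q4},{q3,q5},{q3,q6},{q4,q5},{q5,q6},{q5,q7},{q1,q4,q5},{q2,q5,q6},{q3,q4,q6}}
  W12={{q5},{q1,q5},{q2,q5},{q3,q5},{q4,q5},{q5,q6},{q5,q7},{q1,q4,q5},{q2,q5,q6}} W13={{q2,q5},{q3,q6},{q5,q6},{q2,q5,q6},{q3,q4,q6}} W14={{q1,q5},{q2,q5},{q3,q4},{q4,q5},{q1,q4,q5},{q2,q5,q6},{q3,q4,q6}} W15={{q3,q4},{q4,q5},{q1,q4,q5},{q3,q4,q6}} W16={{q3},{q5},{q1,q5},{q2,q5},{q3,q4},{q3,q5},{q3,q6},{q4,q5},{q5,q6},{q5,q7},{q1,q4,q5},{q2,q5,q6},{q3,q4,q6}} W23={{q2,q5},{q5,q6},{q2,q5,q6}} W24={{q1},{q1,q4},{q1,q5},{q1,q7},{q2,q5},{q4,q5},{q1,q4,q5},{q2,q5,q6}} W25={{q1,q4},{q4,q5},{q1,q4,q5}} W26={{q5},{q7},{q1,q5},{q1,q7},{q2,q5},{q3,q5},{q4,q5},{q5,q6},{q5,q7},{q1,q4,q5},{q2,q5,q6}} W34={{q2},{q2,q5},{q2,q6},{q4,q6},{q2,q5,q6},{q3,q4,q6}} W35={{q4,q6},{q3,q4,q6}} W36={{q2,q5},{q3,q6},{q5,q6},{q2,q5,q6},{q3,q4,q6}} W45={{q4},{q1,q4},{q3,q4},{q4,q5},{q4,q6},{q1,q4,q5},{q3,q4,q6}} W46={{q1,q5},{q1,q7},{q2,q5},{q3,q4},{q4,q5},{q1,q4,q5},{q2,q5,q6},{q3,q4,q6}} W56={{q3,q4},{q4,q5},{q1,q4,q5},{q3,q4,q6}}
  W123={{q2,q5},{q5,q6},{q2,q5,q6}} W124={{q1,q5},{q2,q5},{q4,q5},{q1,q4,q5},{q2,q5,q6}} W125={{q4,q5},{q1,q4,q5}} W126={{q5},{q1,q5},{q2,q5},{q3,q5},{q4,q5},{q5,q6},{q5,q7},{q1,q4,q5},{q2,q5,q6}} W134={{q2,q5},{q2,q5,q6},{q3,q4,q6}} W135={{q3,q4,q6}} W136={{q2,q5},{q3,q6},{q5,q6},{q2,q5,q6},{q3,q4,q6}} W145={{q3,q4},{q4,q5},{q1,q4,q5},{q3,q4,q6}} W146={{q1,q5},{q2,q5},{q3,q4},{q4,q5},{q1,q4,q5},{q2,q5,q6},{q3,q4,q6}} W156={{q3,q4},{q4,q5},{q1,q4,q5},{q3,q4,q6}} W234={{q2,q5},{q2,q5,q6}} W236={{q2,q5},{q5,q6},{q2,q5,q6}} W245={{q1,q4},{q4,q5},{q1,q4,q5}} W246={{q1,q5},{q1,q7},{q2,q5},{q4,q5},{q1,q4,q5},{q2,q5,q6}} W256={{q4,q5},{q1,q4,q5}} W345={{q4,q6},{q3,q4,q6}} W346={{q2,q5},{q2,q5,q6},{q3,q4,q6}} W356={{q3,q4,q6}} W456={{q3,q4},{q4,q5},{q1,q4,q5},{q3,q4,q6}}
  W1234={{q2,q5},{q2,q5,q6}} W1236={{q2,q5},{q5,q6},{q2,q5,q6}} W1245={{q4,q5},{q1,q4,q5}} W1246={{q1,q5},{q2,q5},{q4,q5},{q1,q4,q5},{q2,q5,q6}} W1256={{q4,q5},{q1,q4,q5}} W1345={{q3,q4,q6}} W1346={{q2,q5},{q2,q5,q6},{q3,q4,q6}} W1356={{q3,q4,q6}} W1456={{q3,q4},{q4,q5},{q1,q4,q5},{q3,q4,q6}} W2346={{q2,q5},{q2,q5,q6}} W2456={{q4,q5},{q1,q4,q5}} W3456={{q3,q4,q6}}
  W12346={{q2,q5},{q2,q5,q6}} W12456={{q4,q5},{q1,q4,q5}} W13456={{q3,q4,q6}}
components per intersection:
  W1: {{q3},{q5},{q1,q5},{q2,q5},{q3,q4},{q3,q5},{q3,q6},{q4,q5},{q5,q6},{q5,q7},{q1,q4,q5},{q2,q5,q6},{q3,q4,q6}}
  W2: {{q1},{q5},{q7},{q1,q4},{q1,q5},{q1,q7},{q2,q5},{q3,q5},{q4,q5},{q5,q6},{q5,q7},{q1,q4,q5},{q2,q5,q6}}
  W3: {{q2},{q6},{q2,q5},{q2,q6},{q3,q6},{q4,q6},{q5,q6},{q2,q5,q6},{q3,q4,q6}}
  W4: {{q1},{q4},{q1,q4},{q1,q5},{q1,q7},{q3,q4},{q4,q5},{q4,q6},{q1,q4,q5},{q3,q4,q6}} {{q2},{q2,q5},{q2,q6},{q2,q5,q6}}
  W5: {{q4},{q1,q4},{q3,q4},{q4,q5},{q4,q6},{q1,q4,q5},{q3,q4,q6}}
  W6: {{q3},{q5},{q7},{q1,q5},{q1,q7},{q2,q5},{q3,q4},{q3,q5},{q3,q6},{q4,q5},{q5,q6},{q5,q7},{q1,q4,q5},{q2,q5,q6},{q3,q4,q6}}
  W12: {{q5},{q1,q5},{q2,q5},{q3,q5},{q4,q5},{q5,q6},{q5,q7},{q1,q4,q5},{q2,q5,q6}}
  W13: {{q2,q5},{q5,q6},{q2,q5,q6}} {{q3,q6},{q3,q4,q6}}
  W14: {{q1,q5},{q4,q5},{q1,q4,q5}} {{q2,q5},{q2,q5,q6}} {{q3,q4},{q3,q4,q6}}
  W15: {{q3,q4},{q3,q4,q6}} {{q4,q5},{q1,q4,q5}}
  W16: {{q3},{q5},{q1,q5},{q2,q5},{q3,q4},{q3,q5},{q3,q6},{q4,q5},{q5,q6},{q5,q7},{q1,q4,q5},{q2,q5,q6},{q3,q4,q6}}
  W23: {{q2,q5},{q5,q6},{q2,q5,q6}}
  W24: {{q1},{q1,q4},{q1,q5},{q1,q7},{q4,q5},{q1,q4,q5}} {{q2,q5},{q2,q5,q6}}
  W25: {{q1,q4},{q4,q5},{q1,q4,q5}}
  W26: {{q5},{q7},{q1,q5},{q1,q7},{q2,q5},{q3,q5},{q4,q5},{q5,q6},{q5,q7},{q1,q4,q5},{q2,q5,q6}}
  W34: {{q2},{q2,q5},{q2,q6},{q2,q5,q6}} {{q4,q6},{q3,q4,q6}}
  W35: {{q4,q6},{q3,q4,q6}}
  W36: {{q2,q5},{q5,q6},{q2,q5,q6}} {{q3,q6},{q3,q4,q6}}
  W45: {{q4},{q1,q4},{q3,q4},{q4,q5},{q4,q6},{q1,q4,q5},{q3,q4,q6}}
  W46: {{q1,q5},{q4,q5},{q1,q4,q5}} {{q1,q7}} {{q2,q5},{q2,q5,q6}} {{q3,q4},{q3,q4,q6}}
  W56: {{q3,q4},{q3,q4,q6}} {{q4,q5},{q1,q4,q5}}
  W123: {{q2,q5},{q5,q6},{q2,q5,q6}}
  W124: {{q1,q5},{q4,q5},{q1,q4,q5}} {{q2,q5},{q2,q5,q6}}
  W125: {{q4,q5},{q1,q4,q5}}
  W126: {{q5},{q1,q5},{q2,q5},{q3,q5},{q4,q5},{q5,q6},{q5,q7},{q1,q4,q5},{q2,q5,q6}}
  W134: {{q2,q5},{q2,q5,q6}} {{q3,q4,q6}}
  W135: {{q3,q4,q6}}
  W136: {{q2,q5},{q5,q6},{q2,q5,q6}} {{q3,q6},{q3,q4,q6}}
  W145: {{q3,q4},{q3,q4,q6}} {{q4,q5},{q1,q4,q5}}
  W146: {{q1,q5},{q4,q5},{q1,q4,q5}} {{q2,q5},{q2,q5,q6}} {{q3,q4},{q3,q4,q6}}
  W156: {{q3,q4},{q3,q4,q6}} {{q4,q5},{q1,q4,q5}}
  W234: {{q2,q5},{q2,q5,q6}}
  W236: {{q2,q5},{q5,q6},{q2,q5,q6}}
  W245: {{q1,q4},{q4,q5},{q1,q4,q5}}
  W246: {{q1,q5},{q4,q5},{q1,q4,q5}} {{q1,q7}} {{q2,q5},{q2,q5,q6}}
  W256: {{q4,q5},{q1,q4,q5}}
  W345: {{q4,q6},{q3,q4,q6}}
  W346: {{q2,q5},{q2,q5,q6}} {{q3,q4,q6}}
  W356: {{q3,q4,q6}}
  W456: {{q3,q4},{q3,q4,q6}} {{q4,q5},{q1,q4,q5}}
  W1234: {{q2,q5},{q2,q5,q6}}
  W1236: {{q2,q5},{q5,q6},{q2,q5,q6}}
  W1245: {{q4,q5},{q1,q4,q5}}
  W1246: {{q1,q5},{q4,q5},{q1,q4,q5}} {{q2,q5},{q2,q5,q6}}
  W1256: {{q4,q5},{q1,q4,q5}}
  W1345: {{q3,q4,q6}}
  W1346: {{q2,q5},{q2,q5,q6}} {{q3,q4,q6}}
  W1356: {{q3,q4,q6}}
  W1456: {{q3,q4},{q3,q4,q6}} {{q4,q5},{q1,q4,q5}}
  W2346: {{q2,q5},{q2,q5,q6}}
  W2456: {{q4,q5},{q1,q4,q5}}
  W3456: {{q3,q4,q6}}
  W12346: {{q2,q5},{q2,q5,q6}}
  W12456: {{q4,q5},{q1,q4,q5}}
  W13456: {{q3,q4,q6}}
C dims 7,26,30,15; δ0: rk 6, SNF 1^6; δ1: rk 18, SNF 1^18; δ2: rk 12, SNF 1^12
degree 0: 7−6−0 = 1 → Ȟ^0 ≅ Z
degree 1: 26−18−6 = 2 → Ȟ^1 ≅ Z^2
degree 2: 30−12−18 = 0 → Ȟ^2 ≅ 0


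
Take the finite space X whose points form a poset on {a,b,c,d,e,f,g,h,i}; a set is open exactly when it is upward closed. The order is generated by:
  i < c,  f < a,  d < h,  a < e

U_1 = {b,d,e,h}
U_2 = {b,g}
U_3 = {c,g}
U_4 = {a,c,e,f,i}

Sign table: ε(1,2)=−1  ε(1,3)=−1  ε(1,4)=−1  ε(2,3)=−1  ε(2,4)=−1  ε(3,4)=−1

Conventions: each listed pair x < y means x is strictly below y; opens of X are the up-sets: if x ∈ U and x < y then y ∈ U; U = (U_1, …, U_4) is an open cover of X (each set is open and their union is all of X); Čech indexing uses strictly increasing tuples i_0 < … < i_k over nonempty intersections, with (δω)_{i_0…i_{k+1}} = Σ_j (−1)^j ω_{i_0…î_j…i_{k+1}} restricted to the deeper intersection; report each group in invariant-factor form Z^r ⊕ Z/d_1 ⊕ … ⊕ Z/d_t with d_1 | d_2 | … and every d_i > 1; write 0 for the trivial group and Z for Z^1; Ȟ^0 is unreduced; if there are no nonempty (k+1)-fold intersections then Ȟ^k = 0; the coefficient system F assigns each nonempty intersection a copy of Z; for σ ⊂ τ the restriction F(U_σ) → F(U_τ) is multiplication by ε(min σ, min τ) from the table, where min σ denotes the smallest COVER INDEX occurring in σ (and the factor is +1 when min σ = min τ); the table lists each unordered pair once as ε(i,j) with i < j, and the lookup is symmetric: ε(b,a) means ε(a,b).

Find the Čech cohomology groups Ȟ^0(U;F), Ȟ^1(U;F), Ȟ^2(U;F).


nonempty overlaps:
  U12={b} U14={e} U23={g} U34={c}
C dims 4,4; δ0: rk 3, SNF 1^3
degree 0: 4−3−0 = 1 → Ȟ^0 ≅ Z
degree 1: 4−0−3 = 1 → Ȟ^1 ≅ Z
degree 2: 0−0−0 = 0 → Ȟ^2 ≅ 0

Ȟ^0(U;F) ≅ Z; Ȟ^1(U;F) ≅ Z; Ȟ^2(U;F) ≅ 0


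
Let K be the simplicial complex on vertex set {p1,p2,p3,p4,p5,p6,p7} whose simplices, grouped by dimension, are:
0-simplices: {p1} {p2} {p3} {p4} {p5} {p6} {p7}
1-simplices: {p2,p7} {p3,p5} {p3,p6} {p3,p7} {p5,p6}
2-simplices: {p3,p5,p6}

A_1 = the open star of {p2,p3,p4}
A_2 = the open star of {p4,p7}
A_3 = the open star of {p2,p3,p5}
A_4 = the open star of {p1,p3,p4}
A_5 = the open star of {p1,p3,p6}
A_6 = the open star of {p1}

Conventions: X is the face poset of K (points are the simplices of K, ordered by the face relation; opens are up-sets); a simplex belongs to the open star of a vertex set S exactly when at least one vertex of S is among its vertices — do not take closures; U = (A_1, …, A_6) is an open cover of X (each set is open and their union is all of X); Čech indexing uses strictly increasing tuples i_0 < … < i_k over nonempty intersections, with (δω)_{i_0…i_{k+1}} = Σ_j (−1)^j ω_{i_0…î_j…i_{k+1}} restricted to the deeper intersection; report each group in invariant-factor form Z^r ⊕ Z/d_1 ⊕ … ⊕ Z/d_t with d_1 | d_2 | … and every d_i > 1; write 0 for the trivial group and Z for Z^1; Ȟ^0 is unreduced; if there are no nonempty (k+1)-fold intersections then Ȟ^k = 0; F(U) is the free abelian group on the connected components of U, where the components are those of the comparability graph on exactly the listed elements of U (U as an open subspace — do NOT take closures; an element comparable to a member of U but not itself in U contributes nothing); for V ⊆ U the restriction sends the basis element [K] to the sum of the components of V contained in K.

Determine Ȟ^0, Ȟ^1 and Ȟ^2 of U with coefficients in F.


Ȟ^0 ≅ Z^3, Ȟ^1 ≅ 0 and Ȟ^2 ≅ 0

nerve simplices:
  A1={{p2},{p3},{p4},{p2,p7},{p3,p5},{p3,p6},{p3,p7},{p3,p5,p6}} A2={{p4},{p7},{p2,p7},{p3,p7}} A3={{p2},{p3},{p5},{p2,p7},{p3,p5},{p3,p6},{p3,p7},{p5,p6},{p3,p5,p6}} A4={{p1},{p3},{p4},{p3,p5},{p3,p6},{p3,p7},{p3,p5,p6}} A5={{p1},{p3},{p6},{p3,p5},{p3,p6},{p3,p7},{p5,p6},{p3,p5,p6}} A6={{p1}}
  A12={{p4},{p2,p7},{p3,p7}} A13={{p2},{p3},{p2,p7},{p3,p5},{p3,p6},{p3,p7},{p3,p5,p6}} A14={{p3},{p4},{p3,p5},{p3,p6},{p3,p7},{p3,p5,p6}} A15={{p3},{p3,p5},{p3,p6},{p3,p7},{p3,p5,p6}} A23={{p2,p7},{p3,p7}} A24={{p4},{p3,p7}} A25={{p3,p7}} A34={{p3},{p3,p5},{p3,p6},{p3,p7},{p3,p5,p6}} A35={{p3},{p3,p5},{p3,p6},{p3,p7},{p5,p6},{p3,p5,p6}} A45={{p1},{p3},{p3,p5},{p3,p6},{p3,p7},{p3,p5,p6}} A46={{p1}} A56={{p1}}
  A123={{p2,p7},{p3,p7}} A124={{p4},{p3,p7}} A125={{p3,p7}} A134={{p3},{p3,p5},{p3,p6},{p3,p7},{p3,p5,p6}} A135={{p3},{p3,p5},{p3,p6},{p3,p7},{p3,p5,p6}} A145={{p3},{p3,p5},{p3,p6},{p3,p7},{p3,p5,p6}} A234={{p3,p7}} A235={{p3,p7}} A245={{p3,p7}} A345={{p3},{p3,p5},{p3,p6},{p3,p7},{p3,p5,p6}} A456={{p1}}
  A1234={{p3,p7}} A1235={{p3,p7}} A1245={{p3,p7}} A1345={{p3},{p3,p5},{p3,p6},{p3,p7},{p3,p5,p6}} A2345={{p3,p7}}
  A12345={{p3,p7}}
components per intersection:
  A1: {{p2},{p2,p7}} {{p3},{p3,p5},{p3,p6},{p3,p7},{p3,p5,p6}} {{p4}}
  A2: {{p4}} {{p7},{p2,p7},{p3,p7}}
  A3: {{p2},{p2,p7}} {{p3},{p5},{p3,p5},{p3,p6},{p3,p7},{p5,p6},{p3,p5,p6}}
  A4: {{p1}} {{p3},{p3,p5},{p3,p6},{p3,p7},{p3,p5,p6}} {{p4}}
  A5: {{p1}} {{p3},{p6},{p3,p5},{p3,p6},{p3,p7},{p5,p6},{p3,p5,p6}}
  A6: {{p1}}
  A12: {{p4}} {{p2,p7}} {{p3,p7}}
  A13: {{p2},{p2,p7}} {{p3},{p3,p5},{p3,p6},{p3,p7},{p3,p5,p6}}
  A14: {{p3},{p3,p5},{p3,p6},{p3,p7},{p3,p5,p6}} {{p4}}
  A15: {{p3},{p3,p5},{p3,p6},{p3,p7},{p3,p5,p6}}
  A23: {{p2,p7}} {{p3,p7}}
  A24: {{p4}} {{p3,p7}}
  A25: {{p3,p7}}
  A34: {{p3},{p3,p5},{p3,p6},{p3,p7},{p3,p5,p6}}
  A35: {{p3},{p3,p5},{p3,p6},{p3,p7},{p5,p6},{p3,p5,p6}}
  A45: {{p1}} {{p3},{p3,p5},{p3,p6},{p3,p7},{p3,p5,p6}}
  A46: {{p1}}
  A56: {{p1}}
  A123: {{p2,p7}} {{p3,p7}}
  A124: {{p4}} {{p3,p7}}
  A125: {{p3,p7}}
  A134: {{p3},{p3,p5},{p3,p6},{p3,p7},{p3,p5,p6}}
  A135: {{p3},{p3,p5},{p3,p6},{p3,p7},{p3,p5,p6}}
  A145: {{p3},{p3,p5},{p3,p6},{p3,p7},{p3,p5,p6}}
  A234: {{p3,p7}}
  A235: {{p3,p7}}
  A245: {{p3,p7}}
  A345: {{p3},{p3,p5},{p3,p6},{p3,p7},{p3,p5,p6}}
  A456: {{p1}}
  A1234: {{p3,p7}}
  A1235: {{p3,p7}}
  A1245: {{p3,p7}}
  A1345: {{p3},{p3,p5},{p3,p6},{p3,p7},{p3,p5,p6}}
  A2345: {{p3,p7}}
  A12345: {{p3,p7}}
C dims 13,19,13,5; δ0: rk 10, SNF 1^10; δ1: rk 9, SNF 1^9; δ2: rk 4, SNF 1^4
degree 0: 13−10−0 = 3 → Ȟ^0 ≅ Z^3
degree 1: 19−9−10 = 0 → Ȟ^1 ≅ 0
degree 2: 13−4−9 = 0 → Ȟ^2 ≅ 0


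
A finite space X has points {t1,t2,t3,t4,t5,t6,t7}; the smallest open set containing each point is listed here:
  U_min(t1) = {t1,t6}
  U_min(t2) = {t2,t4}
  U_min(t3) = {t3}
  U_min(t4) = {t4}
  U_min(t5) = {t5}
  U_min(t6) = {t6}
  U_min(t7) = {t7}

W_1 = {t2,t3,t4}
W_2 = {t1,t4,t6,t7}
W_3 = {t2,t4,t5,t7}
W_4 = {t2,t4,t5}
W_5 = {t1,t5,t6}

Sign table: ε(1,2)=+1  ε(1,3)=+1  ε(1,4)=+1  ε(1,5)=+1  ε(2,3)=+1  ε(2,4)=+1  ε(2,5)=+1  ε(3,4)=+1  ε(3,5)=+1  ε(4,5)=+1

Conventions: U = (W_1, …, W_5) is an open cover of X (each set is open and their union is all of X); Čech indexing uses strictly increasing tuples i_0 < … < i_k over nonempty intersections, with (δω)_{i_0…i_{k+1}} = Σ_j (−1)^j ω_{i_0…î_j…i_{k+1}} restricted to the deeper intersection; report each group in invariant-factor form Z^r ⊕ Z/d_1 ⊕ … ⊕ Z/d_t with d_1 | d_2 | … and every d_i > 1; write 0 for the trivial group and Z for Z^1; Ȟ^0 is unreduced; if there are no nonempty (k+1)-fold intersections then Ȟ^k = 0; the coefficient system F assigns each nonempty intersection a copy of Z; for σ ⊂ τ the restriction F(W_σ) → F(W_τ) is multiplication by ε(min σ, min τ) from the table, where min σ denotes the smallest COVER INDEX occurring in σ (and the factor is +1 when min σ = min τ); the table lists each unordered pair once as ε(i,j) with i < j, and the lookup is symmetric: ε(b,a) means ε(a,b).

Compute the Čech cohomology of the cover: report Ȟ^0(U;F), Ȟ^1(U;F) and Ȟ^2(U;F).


nonempty overlaps:
  W12={t4} W13={t2,t4} W14={t2,t4} W23={t4,t7} W24={t4} W25={t1,t6} W34={t2,t4,t5} W35={t5} W45={t5}
  W123={t4} W124={t4} W134={t2,t4} W234={t4} W345={t5}
  W1234={t4}
C dims 5,9,5,1; δ0: rk 4, SNF 1^4; δ1: rk 4, SNF 1^4; δ2: rk 1, SNF 1^1
degree 0: 5−4−0 = 1 → Ȟ^0 ≅ Z
degree 1: 9−4−4 = 1 → Ȟ^1 ≅ Z
degree 2: 5−1−4 = 0 → Ȟ^2 ≅ 0

Ȟ^0(U;F) ≅ Z; Ȟ^1(U;F) ≅ Z; Ȟ^2(U;F) ≅ 0


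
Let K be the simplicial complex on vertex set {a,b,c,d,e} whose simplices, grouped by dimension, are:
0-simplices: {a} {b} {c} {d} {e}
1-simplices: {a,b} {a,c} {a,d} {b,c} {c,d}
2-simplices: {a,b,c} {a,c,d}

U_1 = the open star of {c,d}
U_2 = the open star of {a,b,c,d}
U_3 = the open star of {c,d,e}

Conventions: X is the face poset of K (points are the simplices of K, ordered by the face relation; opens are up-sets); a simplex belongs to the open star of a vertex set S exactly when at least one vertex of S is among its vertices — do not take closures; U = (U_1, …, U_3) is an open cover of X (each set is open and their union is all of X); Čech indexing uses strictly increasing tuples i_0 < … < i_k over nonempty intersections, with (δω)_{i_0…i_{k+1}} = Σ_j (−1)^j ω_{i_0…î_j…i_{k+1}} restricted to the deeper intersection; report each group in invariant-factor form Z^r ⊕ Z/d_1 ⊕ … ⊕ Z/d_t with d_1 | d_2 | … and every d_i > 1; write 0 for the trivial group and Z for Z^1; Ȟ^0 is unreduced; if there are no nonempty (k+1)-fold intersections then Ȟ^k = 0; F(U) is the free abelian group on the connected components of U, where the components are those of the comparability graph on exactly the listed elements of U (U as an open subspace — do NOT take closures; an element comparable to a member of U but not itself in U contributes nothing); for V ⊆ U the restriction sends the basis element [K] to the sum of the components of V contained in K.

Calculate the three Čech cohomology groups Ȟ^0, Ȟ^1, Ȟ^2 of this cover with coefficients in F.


Ȟ^0(U;F) ≅ Z^2,  Ȟ^1(U;F) ≅ 0,  Ȟ^2(U;F) ≅ 0

nerve simplices:
  U1={{c},{d},{a,c},{a,d},{b,c},{c,d},{a,b,c},{a,c,d}} U2={{a},{b},{c},{d},{a,b},{a,c},{a,d},{b,c},{c,d},{a,b,c},{a,c,d}} U3={{c},{d},{e},{a,c},{a,d},{b,c},{c,d},{a,b,c},{a,c,d}}
  U12={{c},{d},{a,c},{a,d},{b,c},{c,d},{a,b,c},{a,c,d}} U13={{c},{d},{a,c},{a,d},{b,c},{c,d},{a,b,c},{a,c,d}} U23={{c},{d},{a,c},{a,d},{b,c},{c,d},{a,b,c},{a,c,d}}
  U123={{c},{d},{a,c},{a,d},{b,c},{c,d},{a,b,c},{a,c,d}}
components per intersection:
  U1: {{c},{d},{a,c},{a,d},{b,c},{c,d},{a,b,c},{a,c,d}}
  U2: {{a},{b},{c},{d},{a,b},{a,c},{a,d},{b,c},{c,d},{a,b,c},{a,c,d}}
  U3: {{c},{d},{a,c},{a,d},{b,c},{c,d},{a,b,c},{a,c,d}} {{e}}
  U12: {{c},{d},{a,c},{a,d},{b,c},{c,d},{a,b,c},{a,c,d}}
  U13: {{c},{d},{a,c},{a,d},{b,c},{c,d},{a,b,c},{a,c,d}}
  U23: {{c},{d},{a,c},{a,d},{b,c},{c,d},{a,b,c},{a,c,d}}
  U123: {{c},{d},{a,c},{a,d},{b,c},{c,d},{a,b,c},{a,c,d}}
C dims 4,3,1; δ0: rk 2, SNF 1^2; δ1: rk 1, SNF 1^1
degree 0: 4−2−0 = 2 → Ȟ^0 ≅ Z^2
degree 1: 3−1−2 = 0 → Ȟ^1 ≅ 0
degree 2: 1−0−1 = 0 → Ȟ^2 ≅ 0


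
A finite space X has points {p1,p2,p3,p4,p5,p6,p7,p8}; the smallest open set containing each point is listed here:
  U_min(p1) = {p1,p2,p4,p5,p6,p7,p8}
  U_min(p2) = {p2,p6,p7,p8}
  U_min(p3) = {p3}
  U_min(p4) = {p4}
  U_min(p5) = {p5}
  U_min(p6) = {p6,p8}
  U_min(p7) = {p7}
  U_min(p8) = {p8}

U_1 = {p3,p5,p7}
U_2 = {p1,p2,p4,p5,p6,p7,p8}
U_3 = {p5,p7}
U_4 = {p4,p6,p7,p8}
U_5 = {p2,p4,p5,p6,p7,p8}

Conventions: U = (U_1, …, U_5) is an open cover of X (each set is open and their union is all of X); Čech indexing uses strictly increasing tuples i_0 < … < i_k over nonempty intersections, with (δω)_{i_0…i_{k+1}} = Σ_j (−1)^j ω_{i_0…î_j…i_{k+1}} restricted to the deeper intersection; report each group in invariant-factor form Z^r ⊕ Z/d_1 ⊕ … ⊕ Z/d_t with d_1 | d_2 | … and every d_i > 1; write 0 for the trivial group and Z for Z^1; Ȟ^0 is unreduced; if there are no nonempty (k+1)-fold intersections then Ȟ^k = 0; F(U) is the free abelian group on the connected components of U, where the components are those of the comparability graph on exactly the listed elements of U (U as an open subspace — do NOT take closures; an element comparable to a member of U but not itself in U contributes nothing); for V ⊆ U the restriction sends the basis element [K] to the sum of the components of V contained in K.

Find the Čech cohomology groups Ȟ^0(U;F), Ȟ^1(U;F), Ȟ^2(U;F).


nonempty intersections:
  U12={p5,p7} U13={p5,p7} U14={p7} U15={p5,p7} U23={p5,p7} U24={p4,p6,p7,p8} U25={p2,p4,p5,p6,p7,p8} U34={p7} U35={p5,p7} U45={p4,p6,p7,p8}
  U123={p5,p7} U124={p7} U125={p5,p7} U134={p7} U135={p5,p7} U145={p7} U234={p7} U235={p5,p7} U245={p4,p6,p7,p8} U345={p7}
  U1234={p7} U1235={p5,p7} U1245={p7} U1345={p7} U2345={p7}
  U12345={p7}
components per intersection:
  U1: {p3} {p5} {p7}
  U2: {p1,p2,p4,p5,p6,p7,p8}
  U3: {p5} {p7}
  U4: {p4} {p6,p8} {p7}
  U5: {p2,p6,p7,p8} {p4} {p5}
  U12: {p5} {p7}
  U13: {p5} {p7}
  U14: {p7}
  U15: {p5} {p7}
  U23: {p5} {p7}
  U24: {p4} {p6,p8} {p7}
  U25: {p2,p6,p7,p8} {p4} {p5}
  U34: {p7}
  U35: {p5} {p7}
  U45: {p4} {p6,p8} {p7}
  U123: {p5} {p7}
  U124: {p7}
  U125: {p5} {p7}
  U134: {p7}
  U135: {p5} {p7}
  U145: {p7}
  U234: {p7}
  U235: {p5} {p7}
  U245: {p4} {p6,p8} {p7}
  U345: {p7}
  U1234: {p7}
  U1235: {p5} {p7}
  U1245: {p7}
  U1345: {p7}
  U2345: {p7}
  U12345: {p7}
C dims 12,21,16,6; δ0: rk 10, SNF 1^10; δ1: rk 11, SNF 1^11; δ2: rk 5, SNF 1^5
Ȟ^0: (12−10)−0=2 ⇒ Z^2
Ȟ^1: (21−11)−10=0 ⇒ 0
Ȟ^2: (16−5)−11=0 ⇒ 0

Ȟ^0 = Z^2, Ȟ^1 = 0, Ȟ^2 = 0


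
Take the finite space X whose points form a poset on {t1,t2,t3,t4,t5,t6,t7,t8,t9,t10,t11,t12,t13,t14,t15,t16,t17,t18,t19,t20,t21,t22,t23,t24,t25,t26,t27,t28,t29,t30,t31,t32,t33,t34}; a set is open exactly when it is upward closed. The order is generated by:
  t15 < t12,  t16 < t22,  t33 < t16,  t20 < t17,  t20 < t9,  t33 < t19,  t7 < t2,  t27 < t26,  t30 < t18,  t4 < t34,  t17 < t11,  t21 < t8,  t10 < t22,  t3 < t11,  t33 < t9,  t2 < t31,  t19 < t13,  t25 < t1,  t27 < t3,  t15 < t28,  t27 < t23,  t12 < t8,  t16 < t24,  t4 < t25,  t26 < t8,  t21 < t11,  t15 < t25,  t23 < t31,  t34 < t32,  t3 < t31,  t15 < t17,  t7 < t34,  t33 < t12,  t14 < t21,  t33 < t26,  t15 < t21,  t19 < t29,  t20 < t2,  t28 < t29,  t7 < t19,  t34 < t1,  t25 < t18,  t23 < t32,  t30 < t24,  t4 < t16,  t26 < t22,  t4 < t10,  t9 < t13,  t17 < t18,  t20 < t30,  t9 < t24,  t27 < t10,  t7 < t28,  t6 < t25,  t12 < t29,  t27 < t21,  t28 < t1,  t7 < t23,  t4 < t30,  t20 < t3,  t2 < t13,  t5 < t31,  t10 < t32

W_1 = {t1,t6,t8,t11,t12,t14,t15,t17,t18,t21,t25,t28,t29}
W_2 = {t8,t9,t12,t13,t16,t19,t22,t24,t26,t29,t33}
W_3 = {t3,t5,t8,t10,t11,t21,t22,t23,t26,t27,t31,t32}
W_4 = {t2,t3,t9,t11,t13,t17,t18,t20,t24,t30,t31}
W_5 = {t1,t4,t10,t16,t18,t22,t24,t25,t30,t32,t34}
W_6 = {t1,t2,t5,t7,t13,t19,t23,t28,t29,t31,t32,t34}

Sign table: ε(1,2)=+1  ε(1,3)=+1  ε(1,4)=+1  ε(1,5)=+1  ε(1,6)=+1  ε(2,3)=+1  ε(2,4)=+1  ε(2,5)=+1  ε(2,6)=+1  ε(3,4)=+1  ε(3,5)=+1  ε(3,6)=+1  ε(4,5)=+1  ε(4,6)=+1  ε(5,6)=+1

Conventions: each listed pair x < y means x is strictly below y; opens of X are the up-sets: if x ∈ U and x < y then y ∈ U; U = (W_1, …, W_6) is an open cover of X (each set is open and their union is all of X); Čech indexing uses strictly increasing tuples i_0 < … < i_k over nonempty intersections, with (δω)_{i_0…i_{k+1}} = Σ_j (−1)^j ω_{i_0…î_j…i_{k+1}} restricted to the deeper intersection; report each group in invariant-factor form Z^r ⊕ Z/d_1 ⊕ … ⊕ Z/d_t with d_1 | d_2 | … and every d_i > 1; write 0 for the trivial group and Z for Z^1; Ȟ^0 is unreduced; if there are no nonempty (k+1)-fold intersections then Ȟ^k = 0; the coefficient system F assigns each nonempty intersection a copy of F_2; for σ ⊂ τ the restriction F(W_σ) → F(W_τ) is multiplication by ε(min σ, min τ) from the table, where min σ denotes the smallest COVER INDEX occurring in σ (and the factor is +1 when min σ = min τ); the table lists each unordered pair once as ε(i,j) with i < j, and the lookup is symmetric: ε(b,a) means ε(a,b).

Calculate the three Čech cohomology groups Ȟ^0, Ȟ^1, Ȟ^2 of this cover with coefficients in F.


Ȟ^0 = Z/2,  Ȟ^1 = Z/2,  Ȟ^2 = Z/2

nonempty intersections:
  W12={t8,t12,t29} W13={t8,t11,t21} W14={t11,t17,t18} W15={t1,t18,t25} W16={t1,t28,t29} W23={t8,t22,t26} W24={t9,t13,t24} W25={t16,t22,t24} W26={t13,t19,t29} W34={t3,t11,t31} W35={t10,t22,t32} W36={t5,t23,t31,t32} W45={t18,t24,t30} W46={t2,t13,t31} W56={t1,t32,t34}
  W123={t8} W126={t29} W134={t11} W145={t18} W156={t1} W235={t22} W245={t24} W246={t13} W346={t31} W356={t32}
C dims 6,15,10; δ0: rk_F2 5; δ1: rk_F2 9
Ȟ^0: (6−5)−0=1 ⇒ Z/2
Ȟ^1: (15−9)−5=1 ⇒ Z/2
Ȟ^2: (10−0)−9=1 ⇒ Z/2


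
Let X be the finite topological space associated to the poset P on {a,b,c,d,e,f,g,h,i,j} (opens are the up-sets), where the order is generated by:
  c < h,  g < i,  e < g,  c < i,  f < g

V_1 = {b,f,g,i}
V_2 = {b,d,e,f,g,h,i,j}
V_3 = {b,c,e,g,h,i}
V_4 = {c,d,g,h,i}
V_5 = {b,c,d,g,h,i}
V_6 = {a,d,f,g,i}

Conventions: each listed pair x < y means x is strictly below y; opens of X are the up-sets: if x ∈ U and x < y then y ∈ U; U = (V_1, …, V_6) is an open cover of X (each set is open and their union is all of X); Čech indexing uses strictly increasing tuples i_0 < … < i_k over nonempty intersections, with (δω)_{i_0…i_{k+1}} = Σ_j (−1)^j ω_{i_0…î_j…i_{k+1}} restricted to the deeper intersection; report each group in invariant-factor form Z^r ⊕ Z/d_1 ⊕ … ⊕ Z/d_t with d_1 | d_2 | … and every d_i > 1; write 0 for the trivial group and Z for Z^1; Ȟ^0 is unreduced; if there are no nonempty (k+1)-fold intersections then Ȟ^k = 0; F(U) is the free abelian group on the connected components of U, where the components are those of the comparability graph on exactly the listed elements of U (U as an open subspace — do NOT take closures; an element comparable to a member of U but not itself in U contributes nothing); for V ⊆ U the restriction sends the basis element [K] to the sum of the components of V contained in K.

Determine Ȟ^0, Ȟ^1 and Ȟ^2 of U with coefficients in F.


Ȟ^0(U;F) ≅ Z^5, Ȟ^1(U;F) ≅ 0 and Ȟ^2(U;F) ≅ 0

cover nerve:
  V12={b,f,g,i} V13={b,g,i} V14={g,i} V15={b,g,i} V16={f,g,i} V23={b,e,g,h,i} V24={d,g,h,i} V25={b,d,g,h,i} V26={d,f,g,i} V34={c,g,h,i} V35={b,c,g,h,i} V36={g,i} V45={c,d,g,h,i} V46={d,g,i} V56={d,g,i}
  V123={b,g,i} V124={g,i} V125={b,g,i} V126={f,g,i} V134={g,i} V135={b,g,i} V136={g,i} V145={g,i} V146={g,i} V156={g,i} V234={g,h,i} V235={b,g,h,i} V236={g,i} V245={d,g,h,i} V246={d,g,i} V256={d,g,i} V345={c,g,h,i} V346={g,i} V356={g,i} V456={d,g,i}
  V1234={g,i} V1235={b,g,i} V1236={g,i} V1245={g,i} V1246={g,i} V1256={g,i} V1345={g,i} V1346={g,i} V1356={g,i} V1456={g,i} V2345={g,h,i} V2346={g,i} V2356={g,i} V2456={d,g,i} V3456={g,i}
  V12345={g,i} V12346={g,i} V12356={g,i} V12456={g,i} V13456={g,i} V23456={g,i}
  V123456={g,i}
components per intersection:
  V1: {b} {f,g,i}
  V2: {b} {d} {e,f,g,i} {h} {j}
  V3: {b} {c,e,g,h,i}
  V4: {c,g,h,i} {d}
  V5: {b} {c,g,h,i} {d}
  V6: {a} {d} {f,g,i}
  V12: {b} {f,g,i}
  V13: {b} {g,i}
  V14: {g,i}
  V15: {b} {g,i}
  V16: {f,g,i}
  V23: {b} {e,g,i} {h}
  V24: {d} {g,i} {h}
  V25: {b} {d} {g,i} {h}
  V26: {d} {f,g,i}
  V34: {c,g,h,i}
  V35: {b} {c,g,h,i}
  V36: {g,i}
  V45: {c,g,h,i} {d}
  V46: {d} {g,i}
  V56: {d} {g,i}
  V123: {b} {g,i}
  V124: {g,i}
  V125: {b} {g,i}
  V126: {f,g,i}
  V134: {g,i}
  V135: {b} {g,i}
  V136: {g,i}
  V145: {g,i}
  V146: {g,i}
  V156: {g,i}
  V234: {g,i} {h}
  V235: {b} {g,i} {h}
  V236: {g,i}
  V245: {d} {g,i} {h}
  V246: {d} {g,i}
  V256: {d} {g,i}
  V345: {c,g,h,i}
  V346: {g,i}
  V356: {g,i}
  V456: {d} {g,i}
  V1234: {g,i}
  V1235: {b} {g,i}
  V1236: {g,i}
  V1245: {g,i}
  V1246: {g,i}
  V1256: {g,i}
  V1345: {g,i}
  V1346: {g,i}
  V1356: {g,i}
  V1456: {g,i}
  V2345: {g,i} {h}
  V2346: {g,i}
  V2356: {g,i}
  V2456: {d} {g,i}
  V3456: {g,i}
  V12345: {g,i}
  V12346: {g,i}
  V12356: {g,i}
  V12456: {g,i}
  V13456: {g,i}
  V23456: {g,i}
  V123456: {g,i}
C dims 17,30,31,18; δ0: rk 12, SNF 1^12; δ1: rk 18, SNF 1^18; δ2: rk 13, SNF 1^13
Ȟ^0: (17−12)−0=5 ⇒ Z^5
Ȟ^1: (30−18)−12=0 ⇒ 0
Ȟ^2: (31−13)−18=0 ⇒ 0
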